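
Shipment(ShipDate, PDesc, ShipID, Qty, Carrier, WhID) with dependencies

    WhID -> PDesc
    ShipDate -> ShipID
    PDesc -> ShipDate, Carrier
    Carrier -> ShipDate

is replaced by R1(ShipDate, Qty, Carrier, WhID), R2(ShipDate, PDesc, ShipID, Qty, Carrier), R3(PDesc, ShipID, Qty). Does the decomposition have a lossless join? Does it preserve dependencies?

lossy and not dependency-preserving

Lossless test (chase): Rows 1 and 2 agree on ShipDate; apply ShipDate→ShipID and equate their ShipID entries. Rows 2 and 3 agree on PDesc; apply PDesc→ShipDate, Carrier and equate their ShipDate, Carrier entries. No row becomes fully distinguished — the join is lossy.
Dependency preservation: the restricted closure of {WhID} across the fragments never reaches {PDesc}, so WhID → PDesc cannot be enforced without a join — not preserved.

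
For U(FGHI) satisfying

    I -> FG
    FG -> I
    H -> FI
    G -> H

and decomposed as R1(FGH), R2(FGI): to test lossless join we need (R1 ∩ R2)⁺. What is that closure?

R1 ∩ R2 = {FG}.
FG → I applies, adding I
G → H applies, adding H
Closure: {FGHI}.

FGHI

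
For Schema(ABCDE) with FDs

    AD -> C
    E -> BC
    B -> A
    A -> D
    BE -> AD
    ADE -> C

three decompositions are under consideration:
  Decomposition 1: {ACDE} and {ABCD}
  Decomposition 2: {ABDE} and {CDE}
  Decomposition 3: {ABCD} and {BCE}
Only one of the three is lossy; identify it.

Decomposition 1: common = {ACD}, closure = {ACD} → lossy.
Decomposition 2: common = {DE}, closure = {ABCDE} → lossless.
Decomposition 3: common = {BC}, closure = {ABCD} → lossless.

Decomposition 1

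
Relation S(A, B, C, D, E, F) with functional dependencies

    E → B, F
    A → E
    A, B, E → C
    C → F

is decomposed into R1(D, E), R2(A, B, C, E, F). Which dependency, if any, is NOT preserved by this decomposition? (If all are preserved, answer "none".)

none

E → B, F lies within R2.
A → E lies within R2.
A, B, E → C lies within R2.
C → F lies within R2.
Every dependency is enforceable on the fragments, so the decomposition is dependency-preserving.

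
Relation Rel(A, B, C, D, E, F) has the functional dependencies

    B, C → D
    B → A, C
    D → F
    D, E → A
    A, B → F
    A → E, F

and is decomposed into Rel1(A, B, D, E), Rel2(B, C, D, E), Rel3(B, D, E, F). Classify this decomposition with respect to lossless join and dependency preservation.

Lossless test (chase): Rows 1 and 2 agree on B; apply B→A, C and equate their A, C entries. Rows 1 and 3 agree on B; apply B→A, C and equate their A, C entries. Rows 1 and 2 agree on D; apply D→F and equate their F entries. Rows 1 and 3 agree on D; apply D→F and equate their F entries. Row 1 is now all distinguished symbols — the join is lossless.
Dependency preservation: the restricted closure of {A} across the fragments never reaches {E, F}, so A → E, F cannot be enforced without a join — not preserved.

lossless but not dependency-preserving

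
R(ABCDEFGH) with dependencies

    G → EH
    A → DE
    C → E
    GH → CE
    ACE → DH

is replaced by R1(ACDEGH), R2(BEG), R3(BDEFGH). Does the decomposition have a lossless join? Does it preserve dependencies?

Lossless test (chase): Rows 1 and 2 agree on G; apply G→EH and equate their EH entries. Rows 1 and 2 agree on GH; apply GH→CE and equate their CE entries. Rows 1 and 3 agree on GH; apply GH→CE and equate their CE entries. No row becomes fully distinguished — the join is lossy.
Dependency preservation: every FD's attributes lie within a single fragment, so each can be enforced locally — preserved.

lossy but dependency-preserving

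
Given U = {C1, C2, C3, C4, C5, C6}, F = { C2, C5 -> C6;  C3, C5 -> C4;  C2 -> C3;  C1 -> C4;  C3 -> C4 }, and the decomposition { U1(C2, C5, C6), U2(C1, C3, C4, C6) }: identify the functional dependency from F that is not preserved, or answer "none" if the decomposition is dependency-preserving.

Check C2 → C3: no single fragment contains all of {C2, C3}, and the restricted closure of {C2} across the fragments never reaches {C3}.
C2, C5 → C6 is preserved.
C3, C5 → C4 is preserved.
C1 → C4 is preserved.
C3 → C4 is preserved.

C2 -> C3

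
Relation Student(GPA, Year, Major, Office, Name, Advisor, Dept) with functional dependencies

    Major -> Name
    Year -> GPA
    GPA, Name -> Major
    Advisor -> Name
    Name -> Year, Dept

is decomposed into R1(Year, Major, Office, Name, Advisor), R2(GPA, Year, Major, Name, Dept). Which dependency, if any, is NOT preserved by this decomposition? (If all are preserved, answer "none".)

none

Major → Name lies within R1.
Year → GPA lies within R2.
GPA, Name → Major lies within R2.
Advisor → Name lies within R1.
Name → Year, Dept lies within R2.
Every dependency is enforceable on the fragments, so the decomposition is dependency-preserving.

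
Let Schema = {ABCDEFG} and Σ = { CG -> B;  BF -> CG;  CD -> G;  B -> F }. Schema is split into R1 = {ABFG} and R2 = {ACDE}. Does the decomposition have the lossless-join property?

Common attributes: R1 ∩ R2 = {A}.
No dependency enlarges {A}, so (A)⁺ = {A}.
The closure contains neither all of R1 = {ABFG} nor all of R2 = {ACDE}, so the common attributes are not a superkey of either fragment. The join is lossy.

No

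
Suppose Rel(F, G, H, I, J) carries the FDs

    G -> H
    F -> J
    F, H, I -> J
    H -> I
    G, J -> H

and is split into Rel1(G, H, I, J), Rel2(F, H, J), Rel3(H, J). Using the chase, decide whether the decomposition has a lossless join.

No

Chase test. Columns are F, G, H, I, J; row i has aⱼ where attribute j ∈ Reli, else bᵢⱼ.
Initial tableau (one row per fragment):
  row 1: b11 a2 a3 a4 a5
  row 2: a1 b22 a3 b24 a5
  row 3: b31 b32 a3 b34 a5
Rows 1 and 2 agree on H; apply H→I and equate their I entries.
Rows 1 and 3 agree on H; apply H→I and equate their I entries.
No row becomes fully distinguished — the join is lossy.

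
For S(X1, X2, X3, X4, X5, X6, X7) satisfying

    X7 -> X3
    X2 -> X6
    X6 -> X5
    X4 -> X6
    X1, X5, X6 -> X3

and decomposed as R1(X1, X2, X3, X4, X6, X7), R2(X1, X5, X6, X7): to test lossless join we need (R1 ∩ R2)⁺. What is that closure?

X1, X3, X5, X6, X7

R1 ∩ R2 = {X1, X6, X7}.
X7 → X3 applies, adding X3
X6 → X5 applies, adding X5
Closure: {X1, X3, X5, X6, X7}.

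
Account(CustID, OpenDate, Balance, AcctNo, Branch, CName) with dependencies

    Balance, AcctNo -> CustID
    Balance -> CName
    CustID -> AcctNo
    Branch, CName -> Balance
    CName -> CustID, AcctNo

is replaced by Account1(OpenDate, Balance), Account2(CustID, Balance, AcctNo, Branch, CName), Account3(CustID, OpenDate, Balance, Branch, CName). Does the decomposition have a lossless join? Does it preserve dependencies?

lossless and dependency-preserving

Lossless test (chase): Rows 1 and 2 agree on Balance; apply Balance→CName and equate their CName entries. Rows 2 and 3 agree on CustID; apply CustID→AcctNo and equate their AcctNo entries. Rows 1 and 2 agree on CName; apply CName→CustID, AcctNo and equate their CustID, AcctNo entries. Row 3 is now all distinguished symbols — the join is lossless.
Dependency preservation: every FD's attributes lie within a single fragment, so each can be enforced locally — preserved.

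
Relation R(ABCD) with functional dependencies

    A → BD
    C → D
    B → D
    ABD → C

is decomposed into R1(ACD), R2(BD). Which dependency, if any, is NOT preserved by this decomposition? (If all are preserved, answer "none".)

Check A → BD: no single fragment contains all of {ABD}, and the restricted closure of {A} across the fragments never reaches {BD}.
C → D is preserved.
B → D is preserved.
ABD → C is preserved.

A → BD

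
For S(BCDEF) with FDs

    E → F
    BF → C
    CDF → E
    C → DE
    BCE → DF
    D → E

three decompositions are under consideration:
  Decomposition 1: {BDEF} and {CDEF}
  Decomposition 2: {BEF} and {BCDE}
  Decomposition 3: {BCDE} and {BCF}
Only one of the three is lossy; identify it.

Decomposition 1: common = {DEF}, closure = {DEF} → lossy.
Decomposition 2: common = {BE}, closure = {BCDEF} → lossless.
Decomposition 3: common = {BC}, closure = {BCDEF} → lossless.

Decomposition 1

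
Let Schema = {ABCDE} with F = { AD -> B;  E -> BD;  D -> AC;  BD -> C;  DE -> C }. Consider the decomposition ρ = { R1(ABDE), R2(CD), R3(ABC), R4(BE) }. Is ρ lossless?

Yes

Chase test. Columns are ABCDE; row i has aⱼ where attribute j ∈ Ri, else bᵢⱼ.
Initial tableau (one row per fragment):
  row 1: a1 a2 b13 a4 a5
  row 2: b21 b22 a3 a4 b25
  row 3: a1 a2 a3 b34 b35
  row 4: b41 a2 b43 b44 a5
Rows 1 and 4 agree on E; apply E→BD and equate their BD entries.
Rows 1 and 2 agree on D; apply D→AC and equate their AC entries.
Rows 1 and 4 agree on D; apply D→AC and equate their AC entries.
Rows 1 and 2 agree on AD; apply AD→B and equate their B entries.
Row 1 is now all distinguished symbols — the join is lossless.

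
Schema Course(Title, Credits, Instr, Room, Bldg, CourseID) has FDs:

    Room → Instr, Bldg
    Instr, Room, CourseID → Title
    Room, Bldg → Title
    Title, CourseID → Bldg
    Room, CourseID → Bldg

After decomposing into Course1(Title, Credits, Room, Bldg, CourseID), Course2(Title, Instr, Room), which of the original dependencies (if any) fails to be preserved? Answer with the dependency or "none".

none

Room → Instr, Bldg: restricted closure across fragments reaches Instr, Bldg.
Instr, Room, CourseID → Title: restricted closure across fragments reaches Title.
Room, Bldg → Title lies within Course1.
Title, CourseID → Bldg lies within Course1.
Room, CourseID → Bldg lies within Course1.
Every dependency is enforceable on the fragments, so the decomposition is dependency-preserving.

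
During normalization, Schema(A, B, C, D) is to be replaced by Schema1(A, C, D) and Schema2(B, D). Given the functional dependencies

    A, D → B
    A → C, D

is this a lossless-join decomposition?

Common attributes: Schema1 ∩ Schema2 = {D}.
No dependency enlarges {D}, so (D)⁺ = {D}.
The closure contains neither all of Schema1 = {A, C, D} nor all of Schema2 = {B, D}, so the common attributes are not a superkey of either fragment. The join is lossy.

No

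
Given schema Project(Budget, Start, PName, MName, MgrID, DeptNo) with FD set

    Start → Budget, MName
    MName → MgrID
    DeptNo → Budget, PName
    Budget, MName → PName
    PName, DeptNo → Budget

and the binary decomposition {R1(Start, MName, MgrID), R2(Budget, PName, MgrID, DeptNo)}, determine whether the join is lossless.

Common attributes: R1 ∩ R2 = {MgrID}.
No dependency enlarges {MgrID}, so (MgrID)⁺ = {MgrID}.
The closure contains neither all of R1 = {Start, MName, MgrID} nor all of R2 = {Budget, PName, MgrID, DeptNo}, so the common attributes are not a superkey of either fragment. The join is lossy.

No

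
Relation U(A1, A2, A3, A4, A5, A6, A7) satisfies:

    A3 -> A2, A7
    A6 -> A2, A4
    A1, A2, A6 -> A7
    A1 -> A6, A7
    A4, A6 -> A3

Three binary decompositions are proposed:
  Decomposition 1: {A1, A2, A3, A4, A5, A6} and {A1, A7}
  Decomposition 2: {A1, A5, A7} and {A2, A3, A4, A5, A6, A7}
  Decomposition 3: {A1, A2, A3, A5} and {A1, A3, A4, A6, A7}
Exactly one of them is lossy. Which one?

Decomposition 1: common = {A1}, closure = {A1, A2, A3, A4, A6, A7} → lossless.
Decomposition 2: common = {A5, A7}, closure = {A5, A7} → lossy.
Decomposition 3: common = {A1, A3}, closure = {A1, A2, A3, A4, A6, A7} → lossless.

Decomposition 2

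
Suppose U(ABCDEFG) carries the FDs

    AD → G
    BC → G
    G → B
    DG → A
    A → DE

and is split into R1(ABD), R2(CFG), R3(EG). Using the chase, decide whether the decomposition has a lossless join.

No

Chase test. Columns are ABCDEFG; row i has aⱼ where attribute j ∈ Ri, else bᵢⱼ.
Initial tableau (one row per fragment):
  row 1: a1 a2 b13 a4 b15 b16 b17
  row 2: b21 b22 a3 b24 b25 a6 a7
  row 3: b31 b32 b33 b34 a5 b36 a7
Rows 2 and 3 agree on G; apply G→B and equate their B entries.
No row becomes fully distinguished — the join is lossy.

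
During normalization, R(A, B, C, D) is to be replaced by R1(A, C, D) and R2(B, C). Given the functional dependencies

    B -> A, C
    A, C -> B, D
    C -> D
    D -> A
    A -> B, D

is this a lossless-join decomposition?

Common attributes: R1 ∩ R2 = {C}.
Closure of {C}: C → D applies, adding D; D → A applies, adding A; A → B, D applies, adding B. So (C)⁺ = {A, B, C, D}.
This closure contains every attribute of R1, so R1 ∩ R2 → R1. The join is lossless.

Yes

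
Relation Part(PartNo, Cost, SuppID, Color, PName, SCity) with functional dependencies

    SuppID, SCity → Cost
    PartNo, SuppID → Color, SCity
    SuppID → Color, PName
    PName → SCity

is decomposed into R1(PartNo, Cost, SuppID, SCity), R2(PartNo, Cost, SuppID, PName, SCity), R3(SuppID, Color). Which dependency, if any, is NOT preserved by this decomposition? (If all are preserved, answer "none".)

none

SuppID, SCity → Cost lies within R1.
PartNo, SuppID → Color, SCity: restricted closure across fragments reaches Color, SCity.
SuppID → Color, PName: restricted closure across fragments reaches Color, PName.
PName → SCity lies within R2.
Every dependency is enforceable on the fragments, so the decomposition is dependency-preserving.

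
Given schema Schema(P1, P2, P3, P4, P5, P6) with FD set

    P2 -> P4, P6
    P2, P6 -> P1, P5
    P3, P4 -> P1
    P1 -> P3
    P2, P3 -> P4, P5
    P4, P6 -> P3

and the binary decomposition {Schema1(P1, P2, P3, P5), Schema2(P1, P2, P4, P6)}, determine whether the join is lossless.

Common attributes: Schema1 ∩ Schema2 = {P1, P2}.
Closure of {P1, P2}: P2 → P4, P6 applies, adding P4, P6; P2, P6 → P1, P5 applies, adding P5; P1 → P3 applies, adding P3. So (P1, P2)⁺ = {P1, P2, P3, P4, P5, P6}.
This closure contains every attribute of Schema1, so Schema1 ∩ Schema2 → Schema1. The join is lossless.

Yes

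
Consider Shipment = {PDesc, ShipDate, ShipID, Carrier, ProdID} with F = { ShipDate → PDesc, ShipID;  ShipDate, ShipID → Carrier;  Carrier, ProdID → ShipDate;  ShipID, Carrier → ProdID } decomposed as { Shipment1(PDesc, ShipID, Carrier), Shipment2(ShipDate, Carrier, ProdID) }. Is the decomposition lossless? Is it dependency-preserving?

lossy and not dependency-preserving

Lossless test: (Carrier)⁺ = {Carrier}, which is a superkey of neither fragment — lossy.
Dependency preservation: the restricted closure of {ShipDate} across the fragments never reaches {PDesc, ShipID}, so ShipDate → PDesc, ShipID cannot be enforced without a join — not preserved.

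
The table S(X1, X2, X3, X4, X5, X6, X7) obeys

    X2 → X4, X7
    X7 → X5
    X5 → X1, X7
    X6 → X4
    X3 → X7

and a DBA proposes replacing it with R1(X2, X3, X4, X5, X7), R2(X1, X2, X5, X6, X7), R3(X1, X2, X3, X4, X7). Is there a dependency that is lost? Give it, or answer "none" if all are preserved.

X6 → X4

Check X6 → X4: no single fragment contains all of {X4, X6}, and the restricted closure of {X6} across the fragments never reaches {X4}.
X2 → X4, X7 is preserved.
X7 → X5 is preserved.
X5 → X1, X7 is preserved.
X3 → X7 is preserved.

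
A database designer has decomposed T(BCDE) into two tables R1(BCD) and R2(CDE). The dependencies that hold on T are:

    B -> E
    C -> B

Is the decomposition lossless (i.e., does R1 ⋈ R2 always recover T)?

Yes

Common attributes: R1 ∩ R2 = {CD}.
Closure of {CD}: C → B applies, adding B; B → E applies, adding E. So (CD)⁺ = {BCDE}.
This closure contains every attribute of R1, so R1 ∩ R2 → R1. The join is lossless.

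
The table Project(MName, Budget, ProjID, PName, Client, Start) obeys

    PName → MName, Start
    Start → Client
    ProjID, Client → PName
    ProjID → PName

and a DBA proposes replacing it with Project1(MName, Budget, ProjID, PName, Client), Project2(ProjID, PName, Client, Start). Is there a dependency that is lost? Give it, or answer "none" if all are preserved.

PName → MName, Start: restricted closure across fragments reaches MName, Start.
Start → Client lies within Project2.
ProjID, Client → PName lies within Project1.
ProjID → PName lies within Project1.
Every dependency is enforceable on the fragments, so the decomposition is dependency-preserving.

none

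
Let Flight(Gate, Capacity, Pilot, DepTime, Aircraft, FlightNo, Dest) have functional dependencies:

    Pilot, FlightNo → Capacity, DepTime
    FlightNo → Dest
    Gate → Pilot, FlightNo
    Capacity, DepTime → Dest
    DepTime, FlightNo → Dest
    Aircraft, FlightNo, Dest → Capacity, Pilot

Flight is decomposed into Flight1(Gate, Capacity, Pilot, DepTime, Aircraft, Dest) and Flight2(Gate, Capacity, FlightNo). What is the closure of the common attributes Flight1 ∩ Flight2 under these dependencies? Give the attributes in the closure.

Flight1 ∩ Flight2 = {Gate, Capacity}.
Gate → Pilot, FlightNo applies, adding Pilot, FlightNo
Pilot, FlightNo → Capacity, DepTime applies, adding DepTime
FlightNo → Dest applies, adding Dest
Closure: {Gate, Capacity, Pilot, DepTime, FlightNo, Dest}.

Gate, Capacity, Pilot, DepTime, FlightNo, Dest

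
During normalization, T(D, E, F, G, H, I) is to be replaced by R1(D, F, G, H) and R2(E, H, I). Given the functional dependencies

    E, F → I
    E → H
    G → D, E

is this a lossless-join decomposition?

Common attributes: R1 ∩ R2 = {H}.
No dependency enlarges {H}, so (H)⁺ = {H}.
The closure contains neither all of R1 = {D, F, G, H} nor all of R2 = {E, H, I}, so the common attributes are not a superkey of either fragment. The join is lossy.

No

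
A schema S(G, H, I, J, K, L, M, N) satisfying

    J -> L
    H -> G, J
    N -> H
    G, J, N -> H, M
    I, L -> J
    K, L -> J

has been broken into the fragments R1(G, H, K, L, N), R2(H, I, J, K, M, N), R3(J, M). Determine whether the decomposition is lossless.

Chase test. Columns are G, H, I, J, K, L, M, N; row i has aⱼ where attribute j ∈ Ri, else bᵢⱼ.
Initial tableau (one row per fragment):
  row 1: a1 a2 b13 b14 a5 a6 b17 a8
  row 2: b21 a2 a3 a4 a5 b26 a7 a8
  row 3: b31 b32 b33 a4 b35 b36 a7 b38
Rows 2 and 3 agree on J; apply J→L and equate their L entries.
Rows 1 and 2 agree on H; apply H→G, J and equate their G, J entries.
Rows 1 and 2 agree on G, J, N; apply G, J, N→H, M and equate their H, M entries.
Rows 1 and 2 agree on J; apply J→L and equate their L entries.
Row 2 is now all distinguished symbols — the join is lossless.

Yes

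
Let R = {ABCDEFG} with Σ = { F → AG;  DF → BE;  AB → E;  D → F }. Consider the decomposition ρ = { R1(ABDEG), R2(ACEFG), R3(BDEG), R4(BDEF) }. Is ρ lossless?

Chase test. Columns are ABCDEFG; row i has aⱼ where attribute j ∈ Ri, else bᵢⱼ.
Initial tableau (one row per fragment):
  row 1: a1 a2 b13 a4 a5 b16 a7
  row 2: a1 b22 a3 b24 a5 a6 a7
  row 3: b31 a2 b33 a4 a5 b36 a7
  row 4: b41 a2 b43 a4 a5 a6 b47
Rows 2 and 4 agree on F; apply F→AG and equate their AG entries.
Rows 1 and 3 agree on D; apply D→F and equate their F entries.
Rows 1 and 4 agree on D; apply D→F and equate their F entries.
Rows 1 and 3 agree on F; apply F→AG and equate their AG entries.
No row becomes fully distinguished — the join is lossy.

No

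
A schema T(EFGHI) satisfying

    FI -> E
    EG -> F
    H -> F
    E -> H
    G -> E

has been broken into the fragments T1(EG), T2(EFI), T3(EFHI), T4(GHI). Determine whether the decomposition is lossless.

Yes

Chase test. Columns are EFGHI; row i has aⱼ where attribute j ∈ Ti, else bᵢⱼ.
Initial tableau (one row per fragment):
  row 1: a1 b12 a3 b14 b15
  row 2: a1 a2 b23 b24 a5
  row 3: a1 a2 b33 a4 a5
  row 4: b41 b42 a3 a4 a5
Rows 3 and 4 agree on H; apply H→F and equate their F entries.
Rows 1 and 2 agree on E; apply E→H and equate their H entries.
Rows 1 and 3 agree on E; apply E→H and equate their H entries.
Rows 1 and 4 agree on G; apply G→E and equate their E entries.
Rows 1 and 4 agree on EG; apply EG→F and equate their F entries.
Row 4 is now all distinguished symbols — the join is lossless.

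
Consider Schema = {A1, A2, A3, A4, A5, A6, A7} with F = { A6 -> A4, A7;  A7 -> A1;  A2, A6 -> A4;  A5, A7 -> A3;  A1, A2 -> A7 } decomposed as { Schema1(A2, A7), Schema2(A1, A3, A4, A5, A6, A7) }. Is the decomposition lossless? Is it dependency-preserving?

lossy and not dependency-preserving

Lossless test: (A7)⁺ = {A1, A7}, which is a superkey of neither fragment — lossy.
Dependency preservation: the restricted closure of {A1, A2} across the fragments never reaches {A7}, so A1, A2 → A7 cannot be enforced without a join — not preserved.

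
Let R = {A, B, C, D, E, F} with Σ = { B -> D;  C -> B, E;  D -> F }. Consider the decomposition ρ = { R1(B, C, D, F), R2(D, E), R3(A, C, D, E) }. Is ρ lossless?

Chase test. Columns are A, B, C, D, E, F; row i has aⱼ where attribute j ∈ Ri, else bᵢⱼ.
Initial tableau (one row per fragment):
  row 1: b11 a2 a3 a4 b15 a6
  row 2: b21 b22 b23 a4 a5 b26
  row 3: a1 b32 a3 a4 a5 b36
Rows 1 and 3 agree on C; apply C→B, E and equate their B, E entries.
Rows 1 and 2 agree on D; apply D→F and equate their F entries.
Rows 1 and 3 agree on D; apply D→F and equate their F entries.
Row 3 is now all distinguished symbols — the join is lossless.

Yes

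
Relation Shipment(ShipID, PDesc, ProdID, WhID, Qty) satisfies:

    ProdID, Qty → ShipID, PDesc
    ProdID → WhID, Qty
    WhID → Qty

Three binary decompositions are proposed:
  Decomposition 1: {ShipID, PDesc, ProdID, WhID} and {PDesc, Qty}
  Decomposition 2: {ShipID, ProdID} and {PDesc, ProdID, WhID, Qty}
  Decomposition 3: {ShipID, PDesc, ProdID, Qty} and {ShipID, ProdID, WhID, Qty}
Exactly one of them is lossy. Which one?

Decomposition 1

Decomposition 1: common = {PDesc}, closure = {PDesc} → lossy.
Decomposition 2: common = {ProdID}, closure = {ShipID, PDesc, ProdID, WhID, Qty} → lossless.
Decomposition 3: common = {ShipID, ProdID, Qty}, closure = {ShipID, PDesc, ProdID, WhID, Qty} → lossless.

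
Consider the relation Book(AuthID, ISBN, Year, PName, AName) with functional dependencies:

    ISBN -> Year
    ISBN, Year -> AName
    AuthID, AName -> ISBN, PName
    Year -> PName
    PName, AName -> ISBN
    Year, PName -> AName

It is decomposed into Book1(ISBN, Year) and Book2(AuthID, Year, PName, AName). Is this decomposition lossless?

Yes

Common attributes: Book1 ∩ Book2 = {Year}.
Closure of {Year}: Year → PName applies, adding PName; Year, PName → AName applies, adding AName; PName, AName → ISBN applies, adding ISBN. So (Year)⁺ = {ISBN, Year, PName, AName}.
This closure contains every attribute of Book1, so Book1 ∩ Book2 → Book1. The join is lossless.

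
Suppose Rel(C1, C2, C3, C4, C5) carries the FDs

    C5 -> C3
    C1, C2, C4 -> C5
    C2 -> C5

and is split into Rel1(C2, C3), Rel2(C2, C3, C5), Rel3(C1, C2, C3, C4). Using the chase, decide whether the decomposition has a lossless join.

Chase test. Columns are C1, C2, C3, C4, C5; row i has aⱼ where attribute j ∈ Reli, else bᵢⱼ.
Initial tableau (one row per fragment):
  row 1: b11 a2 a3 b14 b15
  row 2: b21 a2 a3 b24 a5
  row 3: a1 a2 a3 a4 b35
Rows 1 and 2 agree on C2; apply C2→C5 and equate their C5 entries.
Rows 1 and 3 agree on C2; apply C2→C5 and equate their C5 entries.
Row 3 is now all distinguished symbols — the join is lossless.

Yes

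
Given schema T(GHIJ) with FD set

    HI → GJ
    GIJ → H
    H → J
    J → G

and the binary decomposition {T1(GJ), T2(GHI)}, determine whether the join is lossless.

No

Common attributes: T1 ∩ T2 = {G}.
No dependency enlarges {G}, so (G)⁺ = {G}.
The closure contains neither all of T1 = {GJ} nor all of T2 = {GHI}, so the common attributes are not a superkey of either fragment. The join is lossy.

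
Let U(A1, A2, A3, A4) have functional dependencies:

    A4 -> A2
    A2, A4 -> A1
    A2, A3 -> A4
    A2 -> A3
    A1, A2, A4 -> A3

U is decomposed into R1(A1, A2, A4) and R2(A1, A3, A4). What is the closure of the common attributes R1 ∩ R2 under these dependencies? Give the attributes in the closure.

A1, A2, A3, A4

R1 ∩ R2 = {A1, A4}.
A4 → A2 applies, adding A2
A2 → A3 applies, adding A3
Closure: {A1, A2, A3, A4}.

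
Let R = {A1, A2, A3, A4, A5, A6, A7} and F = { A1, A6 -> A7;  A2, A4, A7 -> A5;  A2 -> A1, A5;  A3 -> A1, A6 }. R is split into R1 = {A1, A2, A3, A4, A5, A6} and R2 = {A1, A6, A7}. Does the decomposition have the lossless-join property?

Yes

Common attributes: R1 ∩ R2 = {A1, A6}.
Closure of {A1, A6}: A1, A6 → A7 applies, adding A7. So (A1, A6)⁺ = {A1, A6, A7}.
This closure contains every attribute of R2, so R1 ∩ R2 → R2. The join is lossless.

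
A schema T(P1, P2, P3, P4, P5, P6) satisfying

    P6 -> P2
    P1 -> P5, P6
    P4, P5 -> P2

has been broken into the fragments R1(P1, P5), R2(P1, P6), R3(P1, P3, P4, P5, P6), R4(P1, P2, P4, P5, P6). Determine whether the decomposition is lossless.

Chase test. Columns are P1, P2, P3, P4, P5, P6; row i has aⱼ where attribute j ∈ Ri, else bᵢⱼ.
Initial tableau (one row per fragment):
  row 1: a1 b12 b13 b14 a5 b16
  row 2: a1 b22 b23 b24 b25 a6
  row 3: a1 b32 a3 a4 a5 a6
  row 4: a1 a2 b43 a4 a5 a6
Rows 2 and 3 agree on P6; apply P6→P2 and equate their P2 entries.
Rows 2 and 4 agree on P6; apply P6→P2 and equate their P2 entries.
Rows 1 and 2 agree on P1; apply P1→P5, P6 and equate their P5, P6 entries.
Rows 1 and 2 agree on P6; apply P6→P2 and equate their P2 entries.
Row 3 is now all distinguished symbols — the join is lossless.

Yes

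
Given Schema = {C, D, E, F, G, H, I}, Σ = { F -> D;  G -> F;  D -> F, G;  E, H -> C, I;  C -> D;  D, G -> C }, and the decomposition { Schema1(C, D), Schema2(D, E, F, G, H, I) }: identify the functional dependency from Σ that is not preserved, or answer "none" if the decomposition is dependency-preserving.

F → D lies within Schema2.
G → F lies within Schema2.
D → F, G lies within Schema2.
E, H → C, I: restricted closure across fragments reaches C, I.
C → D lies within Schema1.
D, G → C: restricted closure across fragments reaches C.
Every dependency is enforceable on the fragments, so the decomposition is dependency-preserving.

none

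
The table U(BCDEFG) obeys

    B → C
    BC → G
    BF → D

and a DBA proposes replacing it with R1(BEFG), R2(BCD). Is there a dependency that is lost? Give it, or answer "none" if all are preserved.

Check BF → D: no single fragment contains all of {BDF}, and the restricted closure of {BF} across the fragments never reaches {D}.
B → C is preserved.
BC → G is preserved.

BF → D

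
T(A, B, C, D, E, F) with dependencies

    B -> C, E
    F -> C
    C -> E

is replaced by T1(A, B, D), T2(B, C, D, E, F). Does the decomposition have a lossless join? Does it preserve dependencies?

Lossless test: (B, D)⁺ = {B, C, D, E}, which is a superkey of neither fragment — lossy.
Dependency preservation: every FD's attributes lie within a single fragment, so each can be enforced locally — preserved.

lossy but dependency-preserving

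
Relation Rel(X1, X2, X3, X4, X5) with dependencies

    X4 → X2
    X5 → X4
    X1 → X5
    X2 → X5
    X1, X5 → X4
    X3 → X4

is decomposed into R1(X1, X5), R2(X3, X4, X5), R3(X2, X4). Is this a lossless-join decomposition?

No

Chase test. Columns are X1, X2, X3, X4, X5; row i has aⱼ where attribute j ∈ Ri, else bᵢⱼ.
Initial tableau (one row per fragment):
  row 1: a1 b12 b13 b14 a5
  row 2: b21 b22 a3 a4 a5
  row 3: b31 a2 b33 a4 b35
Rows 2 and 3 agree on X4; apply X4→X2 and equate their X2 entries.
Rows 1 and 2 agree on X5; apply X5→X4 and equate their X4 entries.
Rows 2 and 3 agree on X2; apply X2→X5 and equate their X5 entries.
Rows 1 and 2 agree on X4; apply X4→X2 and equate their X2 entries.
No row becomes fully distinguished — the join is lossy.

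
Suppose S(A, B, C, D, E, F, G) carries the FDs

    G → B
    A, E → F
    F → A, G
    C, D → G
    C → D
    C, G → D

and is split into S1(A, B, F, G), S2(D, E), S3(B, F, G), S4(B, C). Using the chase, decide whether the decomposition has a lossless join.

Chase test. Columns are A, B, C, D, E, F, G; row i has aⱼ where attribute j ∈ Si, else bᵢⱼ.
Initial tableau (one row per fragment):
  row 1: a1 a2 b13 b14 b15 a6 a7
  row 2: b21 b22 b23 a4 a5 b26 b27
  row 3: b31 a2 b33 b34 b35 a6 a7
  row 4: b41 a2 a3 b44 b45 b46 b47
Rows 1 and 3 agree on F; apply F→A, G and equate their A, G entries.
No row becomes fully distinguished — the join is lossy.

No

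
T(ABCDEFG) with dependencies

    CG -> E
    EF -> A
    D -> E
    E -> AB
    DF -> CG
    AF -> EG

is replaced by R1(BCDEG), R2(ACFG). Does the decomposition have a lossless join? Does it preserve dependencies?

Lossless test: (CG)⁺ = {ABCEG}, which is a superkey of neither fragment — lossy.
Dependency preservation: the restricted closure of {EF} across the fragments never reaches {A}, so EF → A cannot be enforced without a join — not preserved.

lossy and not dependency-preserving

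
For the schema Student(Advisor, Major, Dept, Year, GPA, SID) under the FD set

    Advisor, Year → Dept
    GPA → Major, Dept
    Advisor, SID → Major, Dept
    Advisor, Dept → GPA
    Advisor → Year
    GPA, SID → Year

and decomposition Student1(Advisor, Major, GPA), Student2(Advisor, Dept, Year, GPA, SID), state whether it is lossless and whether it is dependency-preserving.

lossless and dependency-preserving

Lossless test: (Advisor, GPA)⁺ = {Advisor, Major, Dept, Year, GPA}, which contains all of one fragment — lossless.
Dependency preservation: GPA → Major, Dept; Advisor, SID → Major, Dept are not contained in any single fragment, but the restricted closure of each left-hand side across the fragments still reaches the right-hand side; the remaining FDs each lie inside some fragment. All dependencies are preserved.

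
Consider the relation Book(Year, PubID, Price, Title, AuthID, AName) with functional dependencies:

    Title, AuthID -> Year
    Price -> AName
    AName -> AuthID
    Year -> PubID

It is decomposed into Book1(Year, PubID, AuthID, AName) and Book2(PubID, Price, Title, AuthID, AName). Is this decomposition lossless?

No

Common attributes: Book1 ∩ Book2 = {PubID, AuthID, AName}.
No dependency enlarges {PubID, AuthID, AName}, so (PubID, AuthID, AName)⁺ = {PubID, AuthID, AName}.
The closure contains neither all of Book1 = {Year, PubID, AuthID, AName} nor all of Book2 = {PubID, Price, Title, AuthID, AName}, so the common attributes are not a superkey of either fragment. The join is lossy.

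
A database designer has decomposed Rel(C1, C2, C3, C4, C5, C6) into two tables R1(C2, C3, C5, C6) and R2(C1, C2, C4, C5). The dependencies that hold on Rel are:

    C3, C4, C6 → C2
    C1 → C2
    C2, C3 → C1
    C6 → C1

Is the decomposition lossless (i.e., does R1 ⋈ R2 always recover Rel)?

No

Common attributes: R1 ∩ R2 = {C2, C5}.
No dependency enlarges {C2, C5}, so (C2, C5)⁺ = {C2, C5}.
The closure contains neither all of R1 = {C2, C3, C5, C6} nor all of R2 = {C1, C2, C4, C5}, so the common attributes are not a superkey of either fragment. The join is lossy.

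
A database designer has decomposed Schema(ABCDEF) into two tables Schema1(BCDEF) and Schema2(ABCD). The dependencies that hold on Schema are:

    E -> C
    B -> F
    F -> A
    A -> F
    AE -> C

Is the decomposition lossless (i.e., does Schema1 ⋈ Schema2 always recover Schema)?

Common attributes: Schema1 ∩ Schema2 = {BCD}.
Closure of {BCD}: B → F applies, adding F; F → A applies, adding A. So (BCD)⁺ = {ABCDF}.
This closure contains every attribute of Schema2, so Schema1 ∩ Schema2 → Schema2. The join is lossless.

Yes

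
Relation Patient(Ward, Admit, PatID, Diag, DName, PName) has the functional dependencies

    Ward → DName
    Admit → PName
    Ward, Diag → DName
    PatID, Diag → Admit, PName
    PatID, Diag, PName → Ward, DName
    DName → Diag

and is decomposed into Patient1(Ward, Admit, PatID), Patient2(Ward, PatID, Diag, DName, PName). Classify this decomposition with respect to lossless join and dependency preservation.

lossless but not dependency-preserving

Lossless test: (Ward, PatID)⁺ = {Ward, Admit, PatID, Diag, DName, PName}, which contains all of one fragment — lossless.
Dependency preservation: the restricted closure of {Admit} across the fragments never reaches {PName}, so Admit → PName cannot be enforced without a join — not preserved.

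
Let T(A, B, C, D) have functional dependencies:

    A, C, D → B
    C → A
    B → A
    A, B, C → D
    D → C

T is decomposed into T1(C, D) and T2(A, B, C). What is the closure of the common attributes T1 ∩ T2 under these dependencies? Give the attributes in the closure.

T1 ∩ T2 = {C}.
C → A applies, adding A
Closure: {A, C}.

A, C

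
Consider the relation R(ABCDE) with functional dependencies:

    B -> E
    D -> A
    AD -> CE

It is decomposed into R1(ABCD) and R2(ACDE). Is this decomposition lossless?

Common attributes: R1 ∩ R2 = {ACD}.
Closure of {ACD}: AD → CE applies, adding E. So (ACD)⁺ = {ACDE}.
This closure contains every attribute of R2, so R1 ∩ R2 → R2. The join is lossless.

Yes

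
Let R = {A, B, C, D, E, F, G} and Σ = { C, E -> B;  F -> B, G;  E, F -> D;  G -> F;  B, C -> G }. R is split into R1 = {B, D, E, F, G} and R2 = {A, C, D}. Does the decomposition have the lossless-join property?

No

Common attributes: R1 ∩ R2 = {D}.
No dependency enlarges {D}, so (D)⁺ = {D}.
The closure contains neither all of R1 = {B, D, E, F, G} nor all of R2 = {A, C, D}, so the common attributes are not a superkey of either fragment. The join is lossy.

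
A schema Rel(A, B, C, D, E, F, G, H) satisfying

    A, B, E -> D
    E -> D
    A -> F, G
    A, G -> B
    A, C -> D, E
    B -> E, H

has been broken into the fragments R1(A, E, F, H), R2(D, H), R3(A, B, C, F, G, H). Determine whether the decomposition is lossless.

Chase test. Columns are A, B, C, D, E, F, G, H; row i has aⱼ where attribute j ∈ Ri, else bᵢⱼ.
Initial tableau (one row per fragment):
  row 1: a1 b12 b13 b14 a5 a6 b17 a8
  row 2: b21 b22 b23 a4 b25 b26 b27 a8
  row 3: a1 a2 a3 b34 b35 a6 a7 a8
Rows 1 and 3 agree on A; apply A→F, G and equate their F, G entries.
Rows 1 and 3 agree on A, G; apply A, G→B and equate their B entries.
Rows 1 and 3 agree on B; apply B→E, H and equate their E, H entries.
Rows 1 and 3 agree on A, B, E; apply A, B, E→D and equate their D entries.
No row becomes fully distinguished — the join is lossy.

No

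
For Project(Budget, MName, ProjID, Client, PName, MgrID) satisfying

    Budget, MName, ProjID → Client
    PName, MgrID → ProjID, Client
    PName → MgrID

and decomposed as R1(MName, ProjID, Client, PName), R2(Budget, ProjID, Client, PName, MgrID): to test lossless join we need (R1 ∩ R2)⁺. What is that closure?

R1 ∩ R2 = {ProjID, Client, PName}.
PName → MgrID applies, adding MgrID
Closure: {ProjID, Client, PName, MgrID}.

ProjID, Client, PName, MgrID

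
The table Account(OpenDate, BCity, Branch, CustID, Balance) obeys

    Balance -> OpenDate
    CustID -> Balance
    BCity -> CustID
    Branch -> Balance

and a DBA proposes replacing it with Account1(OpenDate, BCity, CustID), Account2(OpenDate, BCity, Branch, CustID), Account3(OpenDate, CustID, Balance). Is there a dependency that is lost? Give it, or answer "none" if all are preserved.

Check Branch → Balance: no single fragment contains all of {Branch, Balance}, and the restricted closure of {Branch} across the fragments never reaches {Balance}.
Balance → OpenDate is preserved.
CustID → Balance is preserved.
BCity → CustID is preserved.

Branch -> Balance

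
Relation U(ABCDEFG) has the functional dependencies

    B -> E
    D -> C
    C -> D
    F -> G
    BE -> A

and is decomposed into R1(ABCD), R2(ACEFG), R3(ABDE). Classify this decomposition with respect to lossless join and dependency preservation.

Lossless test (chase): Rows 1 and 3 agree on B; apply B→E and equate their E entries. Rows 1 and 3 agree on D; apply D→C and equate their C entries. Rows 1 and 2 agree on C; apply C→D and equate their D entries. No row becomes fully distinguished — the join is lossy.
Dependency preservation: every FD's attributes lie within a single fragment, so each can be enforced locally — preserved.

lossy but dependency-preserving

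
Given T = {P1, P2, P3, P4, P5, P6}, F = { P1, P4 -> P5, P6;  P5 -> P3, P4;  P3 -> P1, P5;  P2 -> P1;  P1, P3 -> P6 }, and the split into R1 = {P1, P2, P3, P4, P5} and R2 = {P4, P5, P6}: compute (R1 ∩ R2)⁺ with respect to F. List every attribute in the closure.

R1 ∩ R2 = {P4, P5}.
P5 → P3, P4 applies, adding P3
P3 → P1, P5 applies, adding P1
P1, P3 → P6 applies, adding P6
Closure: {P1, P3, P4, P5, P6}.

P1, P3, P4, P5, P6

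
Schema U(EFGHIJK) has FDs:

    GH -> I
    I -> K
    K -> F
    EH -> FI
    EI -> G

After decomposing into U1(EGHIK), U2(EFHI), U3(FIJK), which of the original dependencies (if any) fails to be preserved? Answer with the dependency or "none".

none

GH → I lies within U1.
I → K lies within U1.
K → F lies within U3.
EH → FI lies within U2.
EI → G lies within U1.
Every dependency is enforceable on the fragments, so the decomposition is dependency-preserving.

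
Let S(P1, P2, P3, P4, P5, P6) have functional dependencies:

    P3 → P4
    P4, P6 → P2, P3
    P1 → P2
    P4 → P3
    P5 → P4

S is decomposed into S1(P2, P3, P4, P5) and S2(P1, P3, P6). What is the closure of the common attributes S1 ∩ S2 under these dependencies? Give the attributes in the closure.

P3, P4

S1 ∩ S2 = {P3}.
P3 → P4 applies, adding P4
Closure: {P3, P4}.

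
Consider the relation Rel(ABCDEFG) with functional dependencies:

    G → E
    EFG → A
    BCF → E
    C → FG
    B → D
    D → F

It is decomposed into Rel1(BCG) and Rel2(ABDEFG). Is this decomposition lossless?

Yes

Common attributes: Rel1 ∩ Rel2 = {BG}.
Closure of {BG}: G → E applies, adding E; B → D applies, adding D; D → F applies, adding F; EFG → A applies, adding A. So (BG)⁺ = {ABDEFG}.
This closure contains every attribute of Rel2, so Rel1 ∩ Rel2 → Rel2. The join is lossless.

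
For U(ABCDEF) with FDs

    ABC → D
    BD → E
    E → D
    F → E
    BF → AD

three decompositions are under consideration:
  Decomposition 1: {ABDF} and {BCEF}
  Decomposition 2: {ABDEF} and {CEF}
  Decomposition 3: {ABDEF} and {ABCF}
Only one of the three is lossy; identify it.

Decomposition 2

Decomposition 1: common = {BF}, closure = {ABDEF} → lossless.
Decomposition 2: common = {EF}, closure = {DEF} → lossy.
Decomposition 3: common = {ABF}, closure = {ABDEF} → lossless.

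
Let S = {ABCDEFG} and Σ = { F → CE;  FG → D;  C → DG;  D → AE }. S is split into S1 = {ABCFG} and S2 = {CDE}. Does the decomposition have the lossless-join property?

Yes

Common attributes: S1 ∩ S2 = {C}.
Closure of {C}: C → DG applies, adding DG; D → AE applies, adding AE. So (C)⁺ = {ACDEG}.
This closure contains every attribute of S2, so S1 ∩ S2 → S2. The join is lossless.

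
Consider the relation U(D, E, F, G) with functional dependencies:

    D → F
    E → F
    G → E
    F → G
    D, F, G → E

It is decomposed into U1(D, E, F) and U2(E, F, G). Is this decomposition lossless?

Yes

Common attributes: U1 ∩ U2 = {E, F}.
Closure of {E, F}: F → G applies, adding G. So (E, F)⁺ = {E, F, G}.
This closure contains every attribute of U2, so U1 ∩ U2 → U2. The join is lossless.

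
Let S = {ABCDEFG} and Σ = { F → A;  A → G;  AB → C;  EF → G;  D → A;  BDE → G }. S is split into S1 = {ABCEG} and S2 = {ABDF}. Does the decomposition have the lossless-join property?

No

Common attributes: S1 ∩ S2 = {AB}.
Closure of {AB}: A → G applies, adding G; AB → C applies, adding C. So (AB)⁺ = {ABCG}.
The closure contains neither all of S1 = {ABCEG} nor all of S2 = {ABDF}, so the common attributes are not a superkey of either fragment. The join is lossy.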